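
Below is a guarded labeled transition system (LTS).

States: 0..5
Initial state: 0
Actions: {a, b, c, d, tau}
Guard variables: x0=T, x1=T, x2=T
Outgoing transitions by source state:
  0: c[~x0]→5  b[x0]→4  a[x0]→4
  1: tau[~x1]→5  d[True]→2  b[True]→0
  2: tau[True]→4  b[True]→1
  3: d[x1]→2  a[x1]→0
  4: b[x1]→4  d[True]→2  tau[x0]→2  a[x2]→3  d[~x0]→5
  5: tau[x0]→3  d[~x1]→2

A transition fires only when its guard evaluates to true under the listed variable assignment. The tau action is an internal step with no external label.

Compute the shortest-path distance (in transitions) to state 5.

Answer: UNREACHABLE

Working:
Breadth-first toward 5:
  Layer 0: {0}
  Layer 1: {4}
  Layer 2: {2,3}
  Layer 3: {1}
5 never appears.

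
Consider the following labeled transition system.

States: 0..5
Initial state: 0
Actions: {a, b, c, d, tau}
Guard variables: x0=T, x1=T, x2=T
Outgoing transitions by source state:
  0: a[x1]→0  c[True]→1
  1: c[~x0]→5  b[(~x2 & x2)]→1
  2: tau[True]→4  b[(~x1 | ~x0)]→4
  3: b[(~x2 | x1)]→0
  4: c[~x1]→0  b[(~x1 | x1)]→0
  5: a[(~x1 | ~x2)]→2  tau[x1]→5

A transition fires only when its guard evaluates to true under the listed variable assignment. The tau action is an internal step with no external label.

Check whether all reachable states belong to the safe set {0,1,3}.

Answer: INVARIANT HOLDS

Working:
Safe = {0,1,3}
Reachable = {0,1}
  0: safe
  1: safe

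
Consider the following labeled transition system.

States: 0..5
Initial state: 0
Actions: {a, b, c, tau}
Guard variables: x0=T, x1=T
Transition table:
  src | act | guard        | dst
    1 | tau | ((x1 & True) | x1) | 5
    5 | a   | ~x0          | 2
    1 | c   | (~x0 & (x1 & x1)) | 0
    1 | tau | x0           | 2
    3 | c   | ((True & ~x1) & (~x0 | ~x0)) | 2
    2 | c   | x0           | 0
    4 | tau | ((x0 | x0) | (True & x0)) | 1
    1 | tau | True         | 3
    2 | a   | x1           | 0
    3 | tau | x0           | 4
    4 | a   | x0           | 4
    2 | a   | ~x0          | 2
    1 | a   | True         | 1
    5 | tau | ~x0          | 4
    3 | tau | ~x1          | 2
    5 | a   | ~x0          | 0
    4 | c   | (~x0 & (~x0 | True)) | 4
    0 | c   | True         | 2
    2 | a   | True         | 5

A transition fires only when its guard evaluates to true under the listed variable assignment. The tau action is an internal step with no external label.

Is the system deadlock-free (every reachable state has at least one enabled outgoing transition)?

Answer: DEADLOCK at state 5

Analysis:
Reachable = {0,2,5}
  0: c→2  [1 exit(s)]
  2: a→0  a→5  c→0  [3 exit(s)]
  5: ∅  [STUCK]
trace reaching 5: c·a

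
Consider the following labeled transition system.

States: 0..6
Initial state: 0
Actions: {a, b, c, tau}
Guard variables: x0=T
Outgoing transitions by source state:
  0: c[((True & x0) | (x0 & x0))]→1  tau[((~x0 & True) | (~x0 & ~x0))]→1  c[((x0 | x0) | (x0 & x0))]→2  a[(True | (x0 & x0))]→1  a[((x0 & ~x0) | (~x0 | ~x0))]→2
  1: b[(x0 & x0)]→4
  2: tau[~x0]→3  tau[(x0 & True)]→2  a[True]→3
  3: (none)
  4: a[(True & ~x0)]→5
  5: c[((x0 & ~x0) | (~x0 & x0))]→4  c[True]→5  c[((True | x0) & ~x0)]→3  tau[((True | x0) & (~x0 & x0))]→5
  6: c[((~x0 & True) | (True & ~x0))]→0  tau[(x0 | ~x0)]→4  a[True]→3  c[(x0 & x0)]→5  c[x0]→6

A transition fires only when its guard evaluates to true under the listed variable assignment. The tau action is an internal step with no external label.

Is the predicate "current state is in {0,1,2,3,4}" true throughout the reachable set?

Allowed set {0,1,2,3,4}
Reachable = {0,1,2,3,4}
  0: ✓
  1: ✓
  2: ✓
  3: ✓
  4: ✓

Answer: INVARIANT HOLDS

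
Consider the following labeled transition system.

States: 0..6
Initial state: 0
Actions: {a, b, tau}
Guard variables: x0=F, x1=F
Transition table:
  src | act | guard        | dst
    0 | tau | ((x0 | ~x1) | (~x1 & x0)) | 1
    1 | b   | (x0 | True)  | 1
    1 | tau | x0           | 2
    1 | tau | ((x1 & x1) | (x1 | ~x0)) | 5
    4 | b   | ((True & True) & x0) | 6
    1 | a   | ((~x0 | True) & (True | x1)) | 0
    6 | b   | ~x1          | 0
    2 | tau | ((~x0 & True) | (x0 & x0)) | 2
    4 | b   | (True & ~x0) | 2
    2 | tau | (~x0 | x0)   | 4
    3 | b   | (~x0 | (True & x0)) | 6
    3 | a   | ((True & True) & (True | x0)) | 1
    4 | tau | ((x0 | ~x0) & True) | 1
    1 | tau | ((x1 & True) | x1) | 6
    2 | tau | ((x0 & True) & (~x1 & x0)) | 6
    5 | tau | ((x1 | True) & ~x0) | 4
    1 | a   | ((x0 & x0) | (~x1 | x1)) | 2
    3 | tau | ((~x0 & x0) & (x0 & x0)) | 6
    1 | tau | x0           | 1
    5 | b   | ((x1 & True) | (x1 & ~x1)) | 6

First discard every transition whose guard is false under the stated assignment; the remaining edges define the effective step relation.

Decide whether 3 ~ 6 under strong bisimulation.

Bisimulation quotient by refinement:
  π0 = {{0,1,2,3,4,5,6}}
  π1 = {{0,2,5},{1},{3},{4},{6}}
  π2 = {{0},{1},{2},{3},{4},{5},{6}}
stable after 3 split(s): 7 block(s)
3∈{3}, 6∈{6}

Answer: NOT BISIMILAR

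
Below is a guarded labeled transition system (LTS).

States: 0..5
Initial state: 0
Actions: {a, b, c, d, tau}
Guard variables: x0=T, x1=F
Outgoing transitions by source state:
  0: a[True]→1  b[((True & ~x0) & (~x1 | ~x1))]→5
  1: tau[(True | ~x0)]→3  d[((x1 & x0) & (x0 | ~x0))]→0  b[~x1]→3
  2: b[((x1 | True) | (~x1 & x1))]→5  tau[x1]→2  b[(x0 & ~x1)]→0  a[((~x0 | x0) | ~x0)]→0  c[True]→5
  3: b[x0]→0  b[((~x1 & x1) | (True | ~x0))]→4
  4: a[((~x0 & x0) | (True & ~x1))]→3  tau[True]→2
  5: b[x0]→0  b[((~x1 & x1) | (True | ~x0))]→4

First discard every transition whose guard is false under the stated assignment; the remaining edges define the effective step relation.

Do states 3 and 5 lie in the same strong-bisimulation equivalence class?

Compute ~ classes (split until stable):
  P[0] = {{0,1,2,3,4,5}}
  P[1] = {{0},{1},{2},{3,5},{4}}
5 equivalence class(es) (converged in 2)
class of 3: {3,5}; class of 5: {3,5}

Answer: BISIMILAR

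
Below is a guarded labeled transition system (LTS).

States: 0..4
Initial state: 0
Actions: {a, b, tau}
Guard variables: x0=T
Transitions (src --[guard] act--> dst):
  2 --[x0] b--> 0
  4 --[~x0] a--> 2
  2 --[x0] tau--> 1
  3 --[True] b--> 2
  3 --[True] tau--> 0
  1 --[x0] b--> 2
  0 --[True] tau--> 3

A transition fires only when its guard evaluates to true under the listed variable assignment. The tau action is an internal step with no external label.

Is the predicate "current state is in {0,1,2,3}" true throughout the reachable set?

Answer: INVARIANT HOLDS

Trace:
Inv-set: {0,1,2,3}
Reach set: {0,1,2,3}
  0: safe
  1: safe
  2: safe
  3: safe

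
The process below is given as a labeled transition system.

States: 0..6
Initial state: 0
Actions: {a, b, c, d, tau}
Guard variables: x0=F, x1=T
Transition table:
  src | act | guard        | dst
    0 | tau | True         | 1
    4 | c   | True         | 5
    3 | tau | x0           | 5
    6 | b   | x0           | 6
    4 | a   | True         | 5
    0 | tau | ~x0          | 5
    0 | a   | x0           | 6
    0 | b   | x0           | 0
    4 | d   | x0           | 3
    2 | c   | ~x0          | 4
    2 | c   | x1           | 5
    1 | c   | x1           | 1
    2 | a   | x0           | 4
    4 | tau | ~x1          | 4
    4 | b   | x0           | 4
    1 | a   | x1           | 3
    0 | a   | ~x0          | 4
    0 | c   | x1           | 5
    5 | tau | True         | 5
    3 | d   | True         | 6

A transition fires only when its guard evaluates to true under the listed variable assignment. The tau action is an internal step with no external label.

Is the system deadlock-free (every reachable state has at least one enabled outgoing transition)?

Answer: DEADLOCK at state 6

Analysis:
Reachable = {0,1,3,4,5,6}
  0: a→4  c→5  tau→1  tau→5  [deg 4]
  1: a→3  c→1  [deg 2]
  3: d→6  [deg 1]
  4: a→5  c→5  [deg 2]
  5: tau→5  [deg 1]
  6: ∅  [no exit]
witness 6: tau·a·d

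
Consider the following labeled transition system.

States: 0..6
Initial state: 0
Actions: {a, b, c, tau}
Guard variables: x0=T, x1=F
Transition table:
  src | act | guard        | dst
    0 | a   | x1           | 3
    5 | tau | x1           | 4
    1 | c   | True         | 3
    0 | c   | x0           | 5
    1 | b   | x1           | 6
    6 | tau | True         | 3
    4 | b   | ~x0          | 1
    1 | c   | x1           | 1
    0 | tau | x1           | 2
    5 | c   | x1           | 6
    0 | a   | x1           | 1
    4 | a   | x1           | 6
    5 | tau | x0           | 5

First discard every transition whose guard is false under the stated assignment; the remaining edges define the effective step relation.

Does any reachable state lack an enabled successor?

R = {0,5}
  0: c→5  [1 out]
  5: tau→5  [1 out]

Answer: DEADLOCK-FREE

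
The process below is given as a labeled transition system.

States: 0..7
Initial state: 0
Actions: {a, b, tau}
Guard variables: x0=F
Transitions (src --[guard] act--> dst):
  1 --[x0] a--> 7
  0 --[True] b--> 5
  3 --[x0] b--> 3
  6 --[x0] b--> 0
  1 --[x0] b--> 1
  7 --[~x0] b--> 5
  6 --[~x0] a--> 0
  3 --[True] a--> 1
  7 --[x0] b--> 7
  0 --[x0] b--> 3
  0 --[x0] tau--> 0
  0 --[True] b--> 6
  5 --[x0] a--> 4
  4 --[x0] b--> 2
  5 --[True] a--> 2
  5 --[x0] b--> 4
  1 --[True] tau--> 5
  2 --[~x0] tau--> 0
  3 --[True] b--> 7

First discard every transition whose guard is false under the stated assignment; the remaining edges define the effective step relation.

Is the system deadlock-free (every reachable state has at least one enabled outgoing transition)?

Answer: DEADLOCK-FREE

Working:
Reach set: {0,2,5,6}
  0: b→5  b→6  [deg 2]
  2: tau→0  [deg 1]
  5: a→2  [deg 1]
  6: a→0  [deg 1]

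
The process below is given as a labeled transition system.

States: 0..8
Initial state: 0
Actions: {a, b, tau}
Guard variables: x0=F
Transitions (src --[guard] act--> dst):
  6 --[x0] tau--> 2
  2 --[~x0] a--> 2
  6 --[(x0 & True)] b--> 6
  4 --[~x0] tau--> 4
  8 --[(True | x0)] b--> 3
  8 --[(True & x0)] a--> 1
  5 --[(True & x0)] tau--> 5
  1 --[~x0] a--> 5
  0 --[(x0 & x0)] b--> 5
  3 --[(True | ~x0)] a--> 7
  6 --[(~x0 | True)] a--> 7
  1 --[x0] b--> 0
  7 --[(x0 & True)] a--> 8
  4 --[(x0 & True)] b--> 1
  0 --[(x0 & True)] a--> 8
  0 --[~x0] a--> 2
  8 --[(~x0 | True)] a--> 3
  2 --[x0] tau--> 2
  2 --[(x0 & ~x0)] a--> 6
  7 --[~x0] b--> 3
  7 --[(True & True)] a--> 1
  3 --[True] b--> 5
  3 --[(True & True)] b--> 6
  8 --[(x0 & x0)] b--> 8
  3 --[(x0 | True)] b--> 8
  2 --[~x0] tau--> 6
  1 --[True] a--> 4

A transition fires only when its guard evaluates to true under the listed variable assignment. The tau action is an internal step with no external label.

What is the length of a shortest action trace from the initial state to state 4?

Breadth-first toward 4:
  Layer 0: {0}
  Layer 1: {2}
  Layer 2: {6}
  Layer 3: {7}
  Layer 4: {1,3}
  Layer 5: {4,5,8}
first hit 4 at d=5 via a·tau·a·a·a

Answer: 5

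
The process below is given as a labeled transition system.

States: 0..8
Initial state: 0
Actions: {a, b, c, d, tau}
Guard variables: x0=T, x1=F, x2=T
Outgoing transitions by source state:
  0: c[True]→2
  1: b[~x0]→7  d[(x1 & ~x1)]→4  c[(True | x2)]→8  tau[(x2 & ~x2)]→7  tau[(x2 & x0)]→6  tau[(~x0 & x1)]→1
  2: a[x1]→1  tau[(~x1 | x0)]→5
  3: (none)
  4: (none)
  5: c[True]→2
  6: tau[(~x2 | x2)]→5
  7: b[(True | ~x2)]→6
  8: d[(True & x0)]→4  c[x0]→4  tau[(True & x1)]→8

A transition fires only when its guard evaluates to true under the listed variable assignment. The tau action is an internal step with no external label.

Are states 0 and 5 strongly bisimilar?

Answer: BISIMILAR

Trace:
Refine partition for ~:
  P[0] = {{0,1,2,3,4,5,6,7,8}}
  P[1] = {{0,5},{1},{2,6},{3,4},{7},{8}}
Fixed point at round 2; 6 class(es).
class of 0: {0,5}; class of 5: {0,5}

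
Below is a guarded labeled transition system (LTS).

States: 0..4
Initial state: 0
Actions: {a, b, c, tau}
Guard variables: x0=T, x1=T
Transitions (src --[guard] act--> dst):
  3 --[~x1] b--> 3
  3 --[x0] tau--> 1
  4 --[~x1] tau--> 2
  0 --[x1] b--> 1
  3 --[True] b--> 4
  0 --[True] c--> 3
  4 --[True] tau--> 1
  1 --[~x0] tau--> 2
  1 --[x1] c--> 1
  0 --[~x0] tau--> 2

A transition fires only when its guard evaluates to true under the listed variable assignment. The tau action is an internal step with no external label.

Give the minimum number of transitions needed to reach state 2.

Answer: UNREACHABLE

Analysis:
Breadth-first toward 2:
  L0 = {0}
  L1 = {1,3}
  L2 = {4}
2 never appears.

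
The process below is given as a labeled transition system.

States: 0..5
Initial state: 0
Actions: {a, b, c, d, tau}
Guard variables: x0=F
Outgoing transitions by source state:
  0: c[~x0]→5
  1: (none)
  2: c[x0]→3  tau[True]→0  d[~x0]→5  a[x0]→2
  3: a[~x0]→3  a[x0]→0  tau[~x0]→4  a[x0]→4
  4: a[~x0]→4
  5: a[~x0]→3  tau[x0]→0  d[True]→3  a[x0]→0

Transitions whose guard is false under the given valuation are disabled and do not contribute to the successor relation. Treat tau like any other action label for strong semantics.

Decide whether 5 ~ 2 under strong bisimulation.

Answer: NOT BISIMILAR

Working:
Compute ~ classes (split until stable):
  round 0: {{0,1,2,3,4,5}}
  round 1: {{0},{1},{2},{3},{4},{5}}
Fixed point at round 2; 6 class(es).
[5]={5}  [2]={2}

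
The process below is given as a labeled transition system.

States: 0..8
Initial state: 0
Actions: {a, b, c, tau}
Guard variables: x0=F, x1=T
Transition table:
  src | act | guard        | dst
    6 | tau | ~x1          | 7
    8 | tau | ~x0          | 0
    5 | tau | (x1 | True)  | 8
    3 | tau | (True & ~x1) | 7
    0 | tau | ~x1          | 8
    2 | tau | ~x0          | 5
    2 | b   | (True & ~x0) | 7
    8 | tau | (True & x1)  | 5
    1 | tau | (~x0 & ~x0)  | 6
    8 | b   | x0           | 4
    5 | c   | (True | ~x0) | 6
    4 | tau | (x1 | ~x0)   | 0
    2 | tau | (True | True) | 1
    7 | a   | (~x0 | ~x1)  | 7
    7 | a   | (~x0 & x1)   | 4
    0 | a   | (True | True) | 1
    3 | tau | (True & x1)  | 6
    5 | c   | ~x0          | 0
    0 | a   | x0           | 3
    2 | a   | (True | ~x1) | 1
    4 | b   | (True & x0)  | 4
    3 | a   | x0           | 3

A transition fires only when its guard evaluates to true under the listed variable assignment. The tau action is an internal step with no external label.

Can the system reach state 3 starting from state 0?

Answer: UNREACHABLE

Working:
After dropping false guards: 15 live edges.
L0 = {0}
L1 = {1}  cumulative {0,1}
L2 = {6}  cumulative {0,1,6}
Reach set: {0,1,6}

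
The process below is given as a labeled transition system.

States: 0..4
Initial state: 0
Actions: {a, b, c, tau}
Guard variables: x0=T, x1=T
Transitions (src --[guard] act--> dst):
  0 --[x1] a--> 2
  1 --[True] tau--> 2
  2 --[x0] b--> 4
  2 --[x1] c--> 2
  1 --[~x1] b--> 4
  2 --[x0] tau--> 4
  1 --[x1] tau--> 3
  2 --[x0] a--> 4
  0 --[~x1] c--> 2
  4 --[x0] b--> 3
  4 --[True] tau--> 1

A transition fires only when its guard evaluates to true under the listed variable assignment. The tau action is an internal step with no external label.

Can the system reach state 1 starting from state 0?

Answer: REACHABLE

Working:
Guard filter leaves 9 enabled edge(s).
Layer 0: {0}
Layer 1: {2}  total {0,2}
Layer 2: {4}  total {0,2,4}
Layer 3: {1,3}  total {0,1,2,3,4}
Reachable = {0,1,2,3,4}
witness 1: a·b·tau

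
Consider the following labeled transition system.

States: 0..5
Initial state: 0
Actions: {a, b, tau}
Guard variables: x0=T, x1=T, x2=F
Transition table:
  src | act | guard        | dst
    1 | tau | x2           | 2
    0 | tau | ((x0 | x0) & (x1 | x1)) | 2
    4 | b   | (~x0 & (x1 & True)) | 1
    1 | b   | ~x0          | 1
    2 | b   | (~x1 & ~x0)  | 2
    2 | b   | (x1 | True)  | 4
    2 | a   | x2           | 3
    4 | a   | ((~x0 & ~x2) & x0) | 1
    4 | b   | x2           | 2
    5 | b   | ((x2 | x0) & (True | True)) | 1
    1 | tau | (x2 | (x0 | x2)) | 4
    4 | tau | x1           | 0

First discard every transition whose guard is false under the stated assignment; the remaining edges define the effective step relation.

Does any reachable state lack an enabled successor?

Answer: DEADLOCK-FREE

Working:
Reach set: {0,2,4}
  0: tau→2  [deg 1]
  2: b→4  [deg 1]
  4: tau→0  [deg 1]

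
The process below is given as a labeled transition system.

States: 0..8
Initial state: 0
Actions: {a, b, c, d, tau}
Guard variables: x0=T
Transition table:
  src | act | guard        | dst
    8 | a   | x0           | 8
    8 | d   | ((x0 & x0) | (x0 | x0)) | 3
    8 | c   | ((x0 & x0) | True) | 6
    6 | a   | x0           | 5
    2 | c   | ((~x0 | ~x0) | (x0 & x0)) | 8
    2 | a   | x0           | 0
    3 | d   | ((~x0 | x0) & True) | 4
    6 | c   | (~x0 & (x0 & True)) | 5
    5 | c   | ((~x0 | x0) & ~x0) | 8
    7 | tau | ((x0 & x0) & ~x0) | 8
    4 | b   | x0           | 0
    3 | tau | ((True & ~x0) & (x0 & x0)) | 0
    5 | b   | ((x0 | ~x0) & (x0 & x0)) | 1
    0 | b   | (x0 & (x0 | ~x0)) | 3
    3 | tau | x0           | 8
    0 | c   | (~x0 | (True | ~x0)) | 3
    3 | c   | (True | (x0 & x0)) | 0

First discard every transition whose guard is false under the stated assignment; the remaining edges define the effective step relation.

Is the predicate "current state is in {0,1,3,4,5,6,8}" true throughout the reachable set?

Safe = {0,1,3,4,5,6,8}
R = {0,1,3,4,5,6,8}
  0: ✓
  1: ✓
  3: ✓
  4: ✓
  5: ✓
  6: ✓
  8: ✓

Answer: INVARIANT HOLDS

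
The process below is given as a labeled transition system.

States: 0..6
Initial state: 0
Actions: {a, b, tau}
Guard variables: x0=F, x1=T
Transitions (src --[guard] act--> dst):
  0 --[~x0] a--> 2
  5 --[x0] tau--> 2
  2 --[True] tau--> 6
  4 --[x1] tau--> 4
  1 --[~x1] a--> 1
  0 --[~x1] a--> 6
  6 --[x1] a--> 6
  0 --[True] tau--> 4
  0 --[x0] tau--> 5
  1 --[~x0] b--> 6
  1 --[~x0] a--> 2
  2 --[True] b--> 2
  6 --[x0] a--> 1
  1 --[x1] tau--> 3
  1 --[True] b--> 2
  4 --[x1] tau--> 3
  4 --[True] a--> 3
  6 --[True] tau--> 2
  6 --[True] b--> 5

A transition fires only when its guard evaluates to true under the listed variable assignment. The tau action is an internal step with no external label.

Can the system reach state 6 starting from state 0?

Answer: REACHABLE

Working:
After dropping false guards: 14 live edges.
Layer 0: {0}
Layer 1: {2,4}  total {0,2,4}
Layer 2: {3,6}  total {0,2,3,4,6}
Layer 3: {5}  total {0,2,3,4,5,6}
Reach set: {0,2,3,4,5,6}
trace reaching 6: a·tau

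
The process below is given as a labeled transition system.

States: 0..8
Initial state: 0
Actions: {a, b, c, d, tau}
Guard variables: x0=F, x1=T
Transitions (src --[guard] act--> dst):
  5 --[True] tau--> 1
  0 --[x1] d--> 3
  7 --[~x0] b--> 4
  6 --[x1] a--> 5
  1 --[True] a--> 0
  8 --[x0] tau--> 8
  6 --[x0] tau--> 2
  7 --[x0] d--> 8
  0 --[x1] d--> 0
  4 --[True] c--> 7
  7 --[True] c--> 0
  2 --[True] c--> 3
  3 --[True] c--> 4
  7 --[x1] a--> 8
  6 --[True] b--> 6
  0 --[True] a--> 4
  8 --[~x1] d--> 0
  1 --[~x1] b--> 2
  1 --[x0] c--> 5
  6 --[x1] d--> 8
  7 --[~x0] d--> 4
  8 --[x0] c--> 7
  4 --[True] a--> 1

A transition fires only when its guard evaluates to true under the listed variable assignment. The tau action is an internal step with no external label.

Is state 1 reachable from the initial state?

Answer: REACHABLE

Analysis:
Guard filter leaves 16 enabled edge(s).
Layer 0: {0}
Layer 1: {3,4}  total {0,3,4}
Layer 2: {1,7}  total {0,1,3,4,7}
Layer 3: {8}  total {0,1,3,4,7,8}
Reachable = {0,1,3,4,7,8}
Path to 1: a·a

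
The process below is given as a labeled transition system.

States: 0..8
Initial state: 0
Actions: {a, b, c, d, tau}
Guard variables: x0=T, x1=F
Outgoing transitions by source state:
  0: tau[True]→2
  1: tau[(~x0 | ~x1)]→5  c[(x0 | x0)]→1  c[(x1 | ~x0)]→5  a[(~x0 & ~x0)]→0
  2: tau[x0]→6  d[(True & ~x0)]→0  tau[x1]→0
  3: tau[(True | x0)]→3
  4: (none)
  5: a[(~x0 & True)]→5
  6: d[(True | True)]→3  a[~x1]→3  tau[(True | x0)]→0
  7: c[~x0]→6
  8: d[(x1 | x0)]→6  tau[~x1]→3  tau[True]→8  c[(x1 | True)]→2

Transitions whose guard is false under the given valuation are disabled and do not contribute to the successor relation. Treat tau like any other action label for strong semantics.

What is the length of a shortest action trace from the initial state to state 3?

Answer: 3

Analysis:
Layered search for 3:
  Layer 0: {0}
  Layer 1: {2}
  Layer 2: {6}
  Layer 3: {3}
3 enters at depth 3; path tau·tau·a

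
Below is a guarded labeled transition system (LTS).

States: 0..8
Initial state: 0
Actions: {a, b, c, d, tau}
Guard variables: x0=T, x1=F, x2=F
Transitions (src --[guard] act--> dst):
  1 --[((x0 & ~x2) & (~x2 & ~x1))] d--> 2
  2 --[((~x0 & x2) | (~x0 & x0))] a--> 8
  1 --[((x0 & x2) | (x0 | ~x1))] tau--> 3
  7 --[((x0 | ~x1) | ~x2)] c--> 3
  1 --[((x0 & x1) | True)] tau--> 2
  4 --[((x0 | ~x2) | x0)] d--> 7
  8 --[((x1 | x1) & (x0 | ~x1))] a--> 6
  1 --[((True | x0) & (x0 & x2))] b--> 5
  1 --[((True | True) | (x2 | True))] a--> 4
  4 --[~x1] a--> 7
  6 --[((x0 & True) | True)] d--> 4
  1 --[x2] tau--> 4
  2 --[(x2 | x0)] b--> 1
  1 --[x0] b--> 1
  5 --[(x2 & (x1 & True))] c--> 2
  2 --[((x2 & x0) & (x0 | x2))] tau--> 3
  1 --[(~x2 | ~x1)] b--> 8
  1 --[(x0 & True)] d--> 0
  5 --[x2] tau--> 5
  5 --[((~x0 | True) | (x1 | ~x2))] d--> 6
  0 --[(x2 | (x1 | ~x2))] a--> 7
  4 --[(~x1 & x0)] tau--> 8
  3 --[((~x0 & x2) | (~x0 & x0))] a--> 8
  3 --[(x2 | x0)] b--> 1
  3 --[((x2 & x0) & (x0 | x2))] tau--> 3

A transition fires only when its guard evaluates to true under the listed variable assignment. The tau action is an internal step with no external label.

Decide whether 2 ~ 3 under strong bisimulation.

Answer: BISIMILAR

Working:
Bisimulation quotient by refinement:
  round 0: {{0,1,2,3,4,5,6,7,8}}
  round 1: {{0},{1},{2,3},{4},{5,6},{7},{8}}
  round 2: {{0},{1},{2,3},{4},{5},{6},{7},{8}}
8 equivalence class(es) (converged in 3)
2∈{2,3}, 3∈{2,3}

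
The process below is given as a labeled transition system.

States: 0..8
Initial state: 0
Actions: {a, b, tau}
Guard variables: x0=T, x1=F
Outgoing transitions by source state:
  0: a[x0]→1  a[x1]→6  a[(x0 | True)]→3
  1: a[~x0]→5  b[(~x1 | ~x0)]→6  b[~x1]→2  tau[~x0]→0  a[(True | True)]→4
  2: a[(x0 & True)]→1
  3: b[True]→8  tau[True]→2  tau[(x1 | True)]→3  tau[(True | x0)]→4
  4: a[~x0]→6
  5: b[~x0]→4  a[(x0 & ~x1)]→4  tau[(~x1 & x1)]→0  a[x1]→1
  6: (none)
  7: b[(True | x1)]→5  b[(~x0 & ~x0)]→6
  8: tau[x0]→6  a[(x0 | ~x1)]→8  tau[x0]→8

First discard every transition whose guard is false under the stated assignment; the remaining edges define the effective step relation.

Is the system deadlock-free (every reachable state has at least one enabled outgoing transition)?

Answer: DEADLOCK at state 4

Trace:
Reachable = {0,1,2,3,4,6,8}
  0: a→1  a→3  [2 exit(s)]
  1: a→4  b→2  b→6  [3 exit(s)]
  2: a→1  [1 exit(s)]
  3: b→8  tau→2  tau→3  tau→4  [4 exit(s)]
  4: ∅  [STUCK]
  6: ∅  [STUCK]
  8: a→8  tau→6  tau→8  [3 exit(s)]
Path to 4: a·a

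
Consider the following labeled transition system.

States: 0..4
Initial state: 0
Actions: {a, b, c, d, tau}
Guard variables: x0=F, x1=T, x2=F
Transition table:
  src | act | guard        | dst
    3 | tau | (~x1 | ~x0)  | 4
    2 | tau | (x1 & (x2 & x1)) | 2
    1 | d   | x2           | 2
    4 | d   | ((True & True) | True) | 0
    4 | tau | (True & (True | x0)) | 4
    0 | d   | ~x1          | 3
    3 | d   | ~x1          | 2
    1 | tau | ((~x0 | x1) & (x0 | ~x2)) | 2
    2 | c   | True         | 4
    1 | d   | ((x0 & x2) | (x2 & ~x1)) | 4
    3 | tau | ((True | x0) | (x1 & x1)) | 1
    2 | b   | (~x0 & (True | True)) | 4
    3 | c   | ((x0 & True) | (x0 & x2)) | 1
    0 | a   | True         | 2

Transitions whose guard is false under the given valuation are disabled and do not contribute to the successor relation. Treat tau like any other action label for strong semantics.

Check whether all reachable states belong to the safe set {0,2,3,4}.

Answer: INVARIANT HOLDS

Trace:
Safe = {0,2,3,4}
Reach set: {0,2,4}
  0: ✓
  2: ✓
  4: ✓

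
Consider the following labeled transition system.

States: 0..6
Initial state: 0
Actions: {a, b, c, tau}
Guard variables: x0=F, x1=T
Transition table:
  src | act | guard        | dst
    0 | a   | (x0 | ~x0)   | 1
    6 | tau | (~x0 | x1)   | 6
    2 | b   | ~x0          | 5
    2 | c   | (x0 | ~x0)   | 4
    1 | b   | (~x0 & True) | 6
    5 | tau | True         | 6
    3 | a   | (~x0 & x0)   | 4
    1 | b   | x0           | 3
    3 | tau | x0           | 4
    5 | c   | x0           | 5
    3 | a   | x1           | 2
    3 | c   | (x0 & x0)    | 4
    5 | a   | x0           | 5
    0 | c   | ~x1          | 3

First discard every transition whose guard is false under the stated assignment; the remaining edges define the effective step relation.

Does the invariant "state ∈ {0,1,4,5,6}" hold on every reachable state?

Answer: INVARIANT HOLDS

Working:
Inv-set: {0,1,4,5,6}
R = {0,1,6}
  0: safe
  1: safe
  6: safe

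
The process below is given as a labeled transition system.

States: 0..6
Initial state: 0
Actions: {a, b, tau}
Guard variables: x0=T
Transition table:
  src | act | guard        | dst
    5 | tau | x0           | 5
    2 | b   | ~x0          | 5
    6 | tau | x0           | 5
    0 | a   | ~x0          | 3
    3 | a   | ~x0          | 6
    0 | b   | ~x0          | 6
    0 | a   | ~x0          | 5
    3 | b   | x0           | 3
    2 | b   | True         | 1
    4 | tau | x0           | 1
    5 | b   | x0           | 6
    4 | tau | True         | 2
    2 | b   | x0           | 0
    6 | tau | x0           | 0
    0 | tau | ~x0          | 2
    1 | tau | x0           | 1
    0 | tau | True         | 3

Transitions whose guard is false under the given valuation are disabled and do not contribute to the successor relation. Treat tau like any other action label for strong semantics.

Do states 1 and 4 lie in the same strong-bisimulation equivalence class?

Compute ~ classes (split until stable):
  π0 = {{0,1,2,3,4,5,6}}
  π1 = {{0,1,4,6},{2,3},{5}}
  π2 = {{0},{1},{2},{3},{4},{5},{6}}
stable after 3 split(s): 7 block(s)
class of 1: {1}; class of 4: {4}

Answer: NOT BISIMILAR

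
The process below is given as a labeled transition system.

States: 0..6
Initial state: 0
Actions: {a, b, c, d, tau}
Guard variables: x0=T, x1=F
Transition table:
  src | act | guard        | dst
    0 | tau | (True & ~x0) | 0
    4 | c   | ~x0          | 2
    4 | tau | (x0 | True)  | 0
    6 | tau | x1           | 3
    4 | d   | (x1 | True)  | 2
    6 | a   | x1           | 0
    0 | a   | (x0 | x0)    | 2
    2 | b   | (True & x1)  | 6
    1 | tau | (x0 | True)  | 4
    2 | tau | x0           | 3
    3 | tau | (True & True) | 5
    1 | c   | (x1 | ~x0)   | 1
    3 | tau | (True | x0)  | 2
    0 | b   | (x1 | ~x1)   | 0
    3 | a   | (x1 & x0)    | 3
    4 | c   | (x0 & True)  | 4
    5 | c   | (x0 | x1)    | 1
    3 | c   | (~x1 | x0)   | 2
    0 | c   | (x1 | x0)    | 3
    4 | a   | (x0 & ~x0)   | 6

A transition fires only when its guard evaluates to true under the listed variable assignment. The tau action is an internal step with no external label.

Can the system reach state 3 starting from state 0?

12 transition(s) survive guard evaluation.
depth 0: {0}
depth 1: {2,3}  total {0,2,3}
depth 2: {5}  total {0,2,3,5}
depth 3: {1}  total {0,1,2,3,5}
depth 4: {4}  total {0,1,2,3,4,5}
R = {0,1,2,3,4,5}
witness 3: c

Answer: REACHABLE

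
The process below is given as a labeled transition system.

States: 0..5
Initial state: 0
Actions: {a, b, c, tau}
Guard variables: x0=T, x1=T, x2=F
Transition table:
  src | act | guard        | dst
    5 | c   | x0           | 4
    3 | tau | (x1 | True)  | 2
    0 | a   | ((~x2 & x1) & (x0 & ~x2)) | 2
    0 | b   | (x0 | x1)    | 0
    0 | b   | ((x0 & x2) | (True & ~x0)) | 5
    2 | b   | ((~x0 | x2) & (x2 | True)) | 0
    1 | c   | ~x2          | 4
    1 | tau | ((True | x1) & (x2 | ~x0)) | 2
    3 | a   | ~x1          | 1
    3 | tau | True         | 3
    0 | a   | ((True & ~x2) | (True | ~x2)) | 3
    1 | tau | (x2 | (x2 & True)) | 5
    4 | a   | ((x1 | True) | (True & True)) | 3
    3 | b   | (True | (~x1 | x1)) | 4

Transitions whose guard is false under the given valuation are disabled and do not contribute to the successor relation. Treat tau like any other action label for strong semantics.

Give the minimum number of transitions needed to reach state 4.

BFS to 4:
  L0 = {0}
  L1 = {2,3}
  L2 = {4}
first hit 4 at d=2 via a·b

Answer: 2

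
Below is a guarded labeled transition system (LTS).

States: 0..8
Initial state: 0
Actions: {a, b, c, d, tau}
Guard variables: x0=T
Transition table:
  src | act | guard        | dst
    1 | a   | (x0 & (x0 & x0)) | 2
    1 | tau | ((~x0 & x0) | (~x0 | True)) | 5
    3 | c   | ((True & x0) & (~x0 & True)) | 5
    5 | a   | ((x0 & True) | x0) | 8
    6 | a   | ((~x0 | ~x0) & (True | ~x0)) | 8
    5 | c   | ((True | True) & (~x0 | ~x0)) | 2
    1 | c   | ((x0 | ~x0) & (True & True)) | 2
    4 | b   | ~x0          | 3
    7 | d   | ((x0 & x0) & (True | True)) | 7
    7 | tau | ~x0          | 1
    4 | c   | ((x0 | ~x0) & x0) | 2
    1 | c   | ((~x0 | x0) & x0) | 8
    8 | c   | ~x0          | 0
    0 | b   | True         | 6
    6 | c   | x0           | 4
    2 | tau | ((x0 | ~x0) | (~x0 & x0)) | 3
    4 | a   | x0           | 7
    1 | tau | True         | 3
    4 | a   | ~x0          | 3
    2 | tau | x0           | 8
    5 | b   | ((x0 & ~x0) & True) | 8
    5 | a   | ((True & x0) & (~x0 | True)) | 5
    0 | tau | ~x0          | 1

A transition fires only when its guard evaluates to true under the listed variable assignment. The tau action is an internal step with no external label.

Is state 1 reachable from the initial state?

Guard filter leaves 14 enabled edge(s).
Layer 0: {0}
Layer 1: {6}  cumulative {0,6}
Layer 2: {4}  cumulative {0,4,6}
Layer 3: {2,7}  cumulative {0,2,4,6,7}
Layer 4: {3,8}  cumulative {0,2,3,4,6,7,8}
Reach set: {0,2,3,4,6,7,8}

Answer: UNREACHABLE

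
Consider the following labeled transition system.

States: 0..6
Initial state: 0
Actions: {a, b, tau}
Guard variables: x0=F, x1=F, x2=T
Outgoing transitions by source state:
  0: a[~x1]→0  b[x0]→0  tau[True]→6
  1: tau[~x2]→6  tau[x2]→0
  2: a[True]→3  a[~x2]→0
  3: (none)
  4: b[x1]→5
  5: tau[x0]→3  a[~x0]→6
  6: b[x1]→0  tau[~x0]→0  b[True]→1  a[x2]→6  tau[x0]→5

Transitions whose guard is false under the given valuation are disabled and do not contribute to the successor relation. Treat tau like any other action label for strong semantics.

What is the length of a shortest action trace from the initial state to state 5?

Answer: UNREACHABLE

Trace:
Breadth-first toward 5:
  L0 = {0}
  L1 = {6}
  L2 = {1}
5 never appears.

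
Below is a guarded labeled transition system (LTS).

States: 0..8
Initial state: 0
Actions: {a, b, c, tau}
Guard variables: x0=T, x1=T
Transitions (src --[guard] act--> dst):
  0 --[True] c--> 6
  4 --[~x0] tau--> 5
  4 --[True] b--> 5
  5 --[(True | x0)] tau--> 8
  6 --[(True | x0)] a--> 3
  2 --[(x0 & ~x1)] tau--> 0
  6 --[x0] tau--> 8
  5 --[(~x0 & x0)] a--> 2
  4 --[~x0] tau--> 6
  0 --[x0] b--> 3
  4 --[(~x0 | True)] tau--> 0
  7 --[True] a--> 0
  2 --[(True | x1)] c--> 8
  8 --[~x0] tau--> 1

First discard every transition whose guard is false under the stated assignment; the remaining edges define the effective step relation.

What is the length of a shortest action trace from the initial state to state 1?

Breadth-first toward 1:
  L0 = {0}
  L1 = {3,6}
  L2 = {8}
1 never appears.

Answer: UNREACHABLE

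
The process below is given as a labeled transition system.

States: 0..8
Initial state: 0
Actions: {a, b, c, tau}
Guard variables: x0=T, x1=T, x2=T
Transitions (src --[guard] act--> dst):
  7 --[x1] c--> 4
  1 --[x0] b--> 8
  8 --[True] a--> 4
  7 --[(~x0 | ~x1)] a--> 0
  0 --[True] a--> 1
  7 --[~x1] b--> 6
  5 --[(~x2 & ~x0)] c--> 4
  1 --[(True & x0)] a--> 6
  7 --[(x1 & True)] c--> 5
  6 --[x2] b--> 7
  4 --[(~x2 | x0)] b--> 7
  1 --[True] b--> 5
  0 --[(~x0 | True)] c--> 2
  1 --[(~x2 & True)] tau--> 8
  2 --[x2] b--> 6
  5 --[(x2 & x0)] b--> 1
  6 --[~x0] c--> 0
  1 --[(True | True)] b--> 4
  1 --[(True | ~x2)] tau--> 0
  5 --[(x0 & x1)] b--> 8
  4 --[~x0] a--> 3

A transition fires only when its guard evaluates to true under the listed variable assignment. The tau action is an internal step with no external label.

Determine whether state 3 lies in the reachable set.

Answer: UNREACHABLE

Analysis:
After dropping false guards: 15 live edges.
depth 0: {0}
depth 1: {1,2}  total {0,1,2}
depth 2: {4,5,6,8}  total {0,1,2,4,5,6,8}
depth 3: {7}  total {0,1,2,4,5,6,7,8}
Reach set: {0,1,2,4,5,6,7,8}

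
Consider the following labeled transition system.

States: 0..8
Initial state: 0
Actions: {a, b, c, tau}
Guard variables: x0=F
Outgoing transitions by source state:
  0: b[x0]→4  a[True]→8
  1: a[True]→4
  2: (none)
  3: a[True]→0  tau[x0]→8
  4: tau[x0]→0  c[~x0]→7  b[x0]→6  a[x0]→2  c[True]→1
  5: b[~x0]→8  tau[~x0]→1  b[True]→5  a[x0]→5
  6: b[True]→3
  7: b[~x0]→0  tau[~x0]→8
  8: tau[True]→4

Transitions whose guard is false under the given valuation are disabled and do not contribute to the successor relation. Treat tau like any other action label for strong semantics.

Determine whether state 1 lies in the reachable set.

12 transition(s) survive guard evaluation.
depth 0: {0}
depth 1: {8}  total {0,8}
depth 2: {4}  total {0,4,8}
depth 3: {1,7}  total {0,1,4,7,8}
R = {0,1,4,7,8}
Path to 1: a·tau·c

Answer: REACHABLE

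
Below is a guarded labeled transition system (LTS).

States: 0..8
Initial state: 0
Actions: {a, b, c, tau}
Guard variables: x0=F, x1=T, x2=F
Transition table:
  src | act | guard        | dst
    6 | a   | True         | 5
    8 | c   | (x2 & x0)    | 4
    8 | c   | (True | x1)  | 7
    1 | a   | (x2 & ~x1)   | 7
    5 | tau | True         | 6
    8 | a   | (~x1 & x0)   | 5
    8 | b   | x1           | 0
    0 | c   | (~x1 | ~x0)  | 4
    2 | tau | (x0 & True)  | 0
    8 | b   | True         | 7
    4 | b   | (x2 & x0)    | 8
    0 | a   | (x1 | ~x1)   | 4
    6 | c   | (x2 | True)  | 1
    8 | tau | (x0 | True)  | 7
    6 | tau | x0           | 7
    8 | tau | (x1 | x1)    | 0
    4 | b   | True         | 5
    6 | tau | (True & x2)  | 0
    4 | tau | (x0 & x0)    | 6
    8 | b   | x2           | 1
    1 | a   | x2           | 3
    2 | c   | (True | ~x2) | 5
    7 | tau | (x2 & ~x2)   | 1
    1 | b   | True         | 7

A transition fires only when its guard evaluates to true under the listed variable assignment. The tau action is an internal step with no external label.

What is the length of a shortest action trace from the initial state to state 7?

Answer: 5

Working:
BFS to 7:
  Layer 0: {0}
  Layer 1: {4}
  Layer 2: {5}
  Layer 3: {6}
  Layer 4: {1}
  Layer 5: {7}
first hit 7 at d=5 via a·b·tau·c·b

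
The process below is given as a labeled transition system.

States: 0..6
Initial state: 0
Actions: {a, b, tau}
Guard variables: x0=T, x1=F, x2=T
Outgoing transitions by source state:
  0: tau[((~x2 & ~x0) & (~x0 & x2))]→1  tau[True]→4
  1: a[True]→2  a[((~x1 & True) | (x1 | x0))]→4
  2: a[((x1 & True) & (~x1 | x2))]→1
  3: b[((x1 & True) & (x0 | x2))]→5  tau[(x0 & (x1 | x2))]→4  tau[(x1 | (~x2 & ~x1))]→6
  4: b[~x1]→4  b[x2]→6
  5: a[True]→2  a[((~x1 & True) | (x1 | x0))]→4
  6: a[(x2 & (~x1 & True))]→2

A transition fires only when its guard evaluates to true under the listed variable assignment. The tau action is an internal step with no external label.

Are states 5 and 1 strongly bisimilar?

Refine partition for ~:
  π0 = {{0,1,2,3,4,5,6}}
  π1 = {{0,3},{1,5,6},{2},{4}}
  π2 = {{0,3},{1,5},{2},{4},{6}}
Fixed point at round 3; 5 class(es).
class of 5: {1,5}; class of 1: {1,5}

Answer: BISIMILAR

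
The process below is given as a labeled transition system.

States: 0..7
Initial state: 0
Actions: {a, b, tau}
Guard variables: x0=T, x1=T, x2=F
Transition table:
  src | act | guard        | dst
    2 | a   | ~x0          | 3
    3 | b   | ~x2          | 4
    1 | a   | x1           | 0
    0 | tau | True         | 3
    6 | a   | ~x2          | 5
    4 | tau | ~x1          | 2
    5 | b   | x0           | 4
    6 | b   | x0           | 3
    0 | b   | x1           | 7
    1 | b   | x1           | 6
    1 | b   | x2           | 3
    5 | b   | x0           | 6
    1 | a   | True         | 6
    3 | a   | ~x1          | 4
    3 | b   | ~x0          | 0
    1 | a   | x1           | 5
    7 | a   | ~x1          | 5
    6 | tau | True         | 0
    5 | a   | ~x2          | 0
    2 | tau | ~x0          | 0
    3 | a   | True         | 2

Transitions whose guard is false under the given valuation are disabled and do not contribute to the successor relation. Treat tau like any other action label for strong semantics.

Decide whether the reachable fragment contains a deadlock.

Reach set: {0,2,3,4,7}
  0: b→7  tau→3  [2 out]
  2: ∅  [no exit]
  3: a→2  b→4  [2 out]
  4: ∅  [no exit]
  7: ∅  [no exit]
trace reaching 2: tau·a

Answer: DEADLOCK at state 2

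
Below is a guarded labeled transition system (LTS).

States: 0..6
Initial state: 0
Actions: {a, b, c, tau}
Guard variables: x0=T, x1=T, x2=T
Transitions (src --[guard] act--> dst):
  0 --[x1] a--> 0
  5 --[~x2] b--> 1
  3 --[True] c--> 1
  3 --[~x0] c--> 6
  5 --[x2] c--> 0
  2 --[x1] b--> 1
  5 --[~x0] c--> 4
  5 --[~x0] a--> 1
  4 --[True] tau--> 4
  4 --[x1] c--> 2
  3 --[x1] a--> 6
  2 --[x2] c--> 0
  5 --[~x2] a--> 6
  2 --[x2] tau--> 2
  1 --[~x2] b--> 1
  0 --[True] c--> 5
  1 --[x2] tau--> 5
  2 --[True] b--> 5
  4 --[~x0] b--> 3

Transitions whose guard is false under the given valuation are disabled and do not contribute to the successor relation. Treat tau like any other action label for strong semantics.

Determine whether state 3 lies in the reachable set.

After dropping false guards: 12 live edges.
Layer 0: {0}
Layer 1: {5}  cumulative {0,5}
Reachable = {0,5}

Answer: UNREACHABLE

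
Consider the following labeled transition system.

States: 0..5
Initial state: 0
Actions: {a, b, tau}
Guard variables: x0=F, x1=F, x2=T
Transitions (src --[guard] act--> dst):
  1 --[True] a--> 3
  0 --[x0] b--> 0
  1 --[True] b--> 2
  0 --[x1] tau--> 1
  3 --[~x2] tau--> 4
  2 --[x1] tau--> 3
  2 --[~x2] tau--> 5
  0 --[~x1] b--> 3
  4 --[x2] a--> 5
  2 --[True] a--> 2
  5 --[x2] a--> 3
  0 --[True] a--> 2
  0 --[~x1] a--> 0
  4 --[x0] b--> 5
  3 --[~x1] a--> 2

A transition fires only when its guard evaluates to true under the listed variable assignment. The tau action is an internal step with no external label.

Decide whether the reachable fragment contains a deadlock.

Answer: DEADLOCK-FREE

Working:
R = {0,2,3}
  0: a→0  a→2  b→3  [deg 3]
  2: a→2  [deg 1]
  3: a→2  [deg 1]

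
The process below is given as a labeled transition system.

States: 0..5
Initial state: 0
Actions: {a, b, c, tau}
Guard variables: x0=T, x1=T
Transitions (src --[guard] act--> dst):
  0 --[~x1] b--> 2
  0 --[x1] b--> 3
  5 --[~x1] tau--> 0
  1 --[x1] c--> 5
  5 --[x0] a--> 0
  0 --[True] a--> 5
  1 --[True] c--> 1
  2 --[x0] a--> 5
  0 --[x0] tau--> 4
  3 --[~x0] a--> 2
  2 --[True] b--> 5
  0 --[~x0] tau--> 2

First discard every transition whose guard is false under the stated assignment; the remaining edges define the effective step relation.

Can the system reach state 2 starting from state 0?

Guard filter leaves 8 enabled edge(s).
Layer 0: {0}
Layer 1: {3,4,5}  cumulative {0,3,4,5}
Reach set: {0,3,4,5}

Answer: UNREACHABLE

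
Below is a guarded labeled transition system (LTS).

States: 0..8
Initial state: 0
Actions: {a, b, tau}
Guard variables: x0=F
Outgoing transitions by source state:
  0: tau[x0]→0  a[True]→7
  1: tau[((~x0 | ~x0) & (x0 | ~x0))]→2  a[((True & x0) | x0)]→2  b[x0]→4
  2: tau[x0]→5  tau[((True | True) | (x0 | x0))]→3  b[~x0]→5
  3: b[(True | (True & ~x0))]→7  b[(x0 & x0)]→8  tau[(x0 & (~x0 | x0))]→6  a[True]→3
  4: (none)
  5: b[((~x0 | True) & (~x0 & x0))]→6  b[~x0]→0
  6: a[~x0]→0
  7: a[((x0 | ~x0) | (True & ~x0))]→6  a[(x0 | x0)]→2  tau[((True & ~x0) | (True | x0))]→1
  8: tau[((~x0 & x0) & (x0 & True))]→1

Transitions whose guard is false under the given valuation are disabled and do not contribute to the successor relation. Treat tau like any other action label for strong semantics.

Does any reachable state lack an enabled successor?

Answer: DEADLOCK-FREE

Working:
Reach set: {0,1,2,3,5,6,7}
  0: a→7  [deg 1]
  1: tau→2  [deg 1]
  2: b→5  tau→3  [deg 2]
  3: a→3  b→7  [deg 2]
  5: b→0  [deg 1]
  6: a→0  [deg 1]
  7: a→6  tau→1  [deg 2]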